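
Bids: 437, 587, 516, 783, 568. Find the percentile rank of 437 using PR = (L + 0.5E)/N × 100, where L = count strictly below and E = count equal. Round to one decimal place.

10.0

N = 5.
Strictly below 437: 0. Equal to 437: 1.
PR = (0 + 0.5·1)/5 × 100 = 10.0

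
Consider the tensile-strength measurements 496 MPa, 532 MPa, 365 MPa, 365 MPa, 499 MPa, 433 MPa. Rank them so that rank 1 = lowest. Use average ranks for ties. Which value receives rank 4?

Sorted (ascending): 365, 365, 433, 496, 499, 532
The 2 values of 365 occupy positions 1–2 → average rank (1+2)/2 = 1.5.
Rank 4 → value 496.

496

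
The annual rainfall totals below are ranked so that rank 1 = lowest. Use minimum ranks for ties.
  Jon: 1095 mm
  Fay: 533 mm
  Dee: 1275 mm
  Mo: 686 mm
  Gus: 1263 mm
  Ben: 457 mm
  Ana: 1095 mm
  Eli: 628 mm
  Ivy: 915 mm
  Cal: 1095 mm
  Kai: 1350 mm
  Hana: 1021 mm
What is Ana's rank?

Sorted (ascending): 457, 533, 628, 686, 915, 1021, 1095, 1095, 1095, 1263, 1275, 1350
The 3 values of 1095 occupy positions 7–9 → each gets rank 7.
Ana has value 1095 mm → rank 7.

7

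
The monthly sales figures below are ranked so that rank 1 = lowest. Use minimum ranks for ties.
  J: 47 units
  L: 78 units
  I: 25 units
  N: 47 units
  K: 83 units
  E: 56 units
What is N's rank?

Sorted (ascending): 25, 47, 47, 56, 78, 83
The 2 values of 47 occupy positions 2–3 → each gets rank 2.
N has value 47 units → rank 2.

2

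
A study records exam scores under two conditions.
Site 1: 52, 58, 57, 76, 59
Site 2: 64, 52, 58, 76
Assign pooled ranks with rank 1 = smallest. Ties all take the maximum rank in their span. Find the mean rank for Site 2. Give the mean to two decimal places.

5.75

Sorted (ascending): 52, 52, 57, 58, 58, 59, 64, 76, 76
The 2 values of 52 occupy positions 1–2 → each gets rank 2.
The 2 values of 58 occupy positions 4–5 → each gets rank 5.
The 2 values of 76 occupy positions 8–9 → each gets rank 9.
Site 2 values → pooled ranks: 64→7, 52→2, 58→5, 76→9
Mean rank = (7 + 2 + 5 + 9) / 4 = 5.75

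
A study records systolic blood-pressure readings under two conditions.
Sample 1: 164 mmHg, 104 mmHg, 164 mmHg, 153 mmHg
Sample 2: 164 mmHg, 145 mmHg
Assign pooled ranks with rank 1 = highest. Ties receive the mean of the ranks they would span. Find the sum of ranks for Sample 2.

Sorted (descending): 164, 164, 164, 153, 145, 104
The 3 values of 164 occupy positions 1–3 → average rank 2.
Sample 2 values → pooled ranks: 164→2, 145→5
Rank sum = 2 + 5 = 7

7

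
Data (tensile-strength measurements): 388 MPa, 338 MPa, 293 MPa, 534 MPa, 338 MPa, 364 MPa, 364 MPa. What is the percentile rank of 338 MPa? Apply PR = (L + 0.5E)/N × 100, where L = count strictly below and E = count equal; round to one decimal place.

N = 7.
Strictly below 338: 1. Equal to 338: 2.
PR = (1 + 0.5·2)/7 × 100 = 28.6

28.6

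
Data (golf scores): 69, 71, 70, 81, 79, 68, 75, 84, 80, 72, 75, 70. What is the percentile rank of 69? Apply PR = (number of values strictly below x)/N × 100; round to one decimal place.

N = 12.
Strictly below 69: 1. Equal to 69: 1.
PR = 1/12 × 100 = 8.3

8.3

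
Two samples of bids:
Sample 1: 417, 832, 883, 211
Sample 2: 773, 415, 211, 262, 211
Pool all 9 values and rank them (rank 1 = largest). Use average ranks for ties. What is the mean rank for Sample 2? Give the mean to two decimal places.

Sorted (descending): 883, 832, 773, 417, 415, 262, 211, 211, 211
The 3 values of 211 occupy positions 7–9 → average rank 8.
Sample 2 values → pooled ranks: 773→3, 415→5, 211→8, 262→6, 211→8
Mean rank = (3 + 5 + 8 + 6 + 8) / 5 = 6.00

6.00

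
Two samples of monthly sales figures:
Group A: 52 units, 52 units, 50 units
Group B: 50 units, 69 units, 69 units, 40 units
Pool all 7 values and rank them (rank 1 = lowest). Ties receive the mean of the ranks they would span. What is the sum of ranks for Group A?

Sorted (ascending): 40, 50, 50, 52, 52, 69, 69
The 2 values of 50 occupy positions 2–3 → average rank (2+3)/2 = 2.5.
The 2 values of 52 occupy positions 4–5 → average rank (4+5)/2 = 4.5.
The 2 values of 69 occupy positions 6–7 → average rank (6+7)/2 = 6.5.
Group A values → pooled ranks: 52→4.5, 52→4.5, 50→2.5
Rank sum = 4.5 + 4.5 + 2.5 = 11.5

11.5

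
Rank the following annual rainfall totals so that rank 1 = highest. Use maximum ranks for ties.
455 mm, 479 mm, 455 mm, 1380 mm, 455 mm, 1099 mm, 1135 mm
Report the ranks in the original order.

Sorted (descending): 1380, 1135, 1099, 479, 455, 455, 455
The 3 values of 455 occupy positions 5–7 → each gets rank 7.

7, 4, 7, 1, 7, 3, 2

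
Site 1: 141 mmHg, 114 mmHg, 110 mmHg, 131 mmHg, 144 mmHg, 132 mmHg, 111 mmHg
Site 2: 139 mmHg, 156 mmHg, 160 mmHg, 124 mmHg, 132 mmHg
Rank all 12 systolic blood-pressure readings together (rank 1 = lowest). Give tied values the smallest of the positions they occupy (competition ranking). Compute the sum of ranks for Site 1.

36

Sorted (ascending): 110, 111, 114, 124, 131, 132, 132, 139, 141, 144, 156, 160
The 2 values of 132 occupy positions 6–7 → each gets rank 6.
Site 1 values → pooled ranks: 141→9, 114→3, 110→1, 131→5, 144→10, 132→6, 111→2
Rank sum = 9 + 3 + 1 + 5 + 10 + 6 + 2 = 36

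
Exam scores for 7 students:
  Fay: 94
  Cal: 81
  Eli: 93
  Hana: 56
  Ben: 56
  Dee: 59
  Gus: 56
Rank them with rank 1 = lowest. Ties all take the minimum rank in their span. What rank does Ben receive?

1

Sorted (ascending): 56, 56, 56, 59, 81, 93, 94
The 3 values of 56 occupy positions 1–3 → each gets rank 1.
Ben has value 56 → rank 1.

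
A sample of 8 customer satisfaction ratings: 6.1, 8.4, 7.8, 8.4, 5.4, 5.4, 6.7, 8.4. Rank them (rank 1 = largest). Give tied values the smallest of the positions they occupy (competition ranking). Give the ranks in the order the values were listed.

6, 1, 4, 1, 7, 7, 5, 1

Sorted (descending): 8.4, 8.4, 8.4, 7.8, 6.7, 6.1, 5.4, 5.4
The 3 values of 8.4 occupy positions 1–3 → each gets rank 1.
The 2 values of 5.4 occupy positions 7–8 → each gets rank 7.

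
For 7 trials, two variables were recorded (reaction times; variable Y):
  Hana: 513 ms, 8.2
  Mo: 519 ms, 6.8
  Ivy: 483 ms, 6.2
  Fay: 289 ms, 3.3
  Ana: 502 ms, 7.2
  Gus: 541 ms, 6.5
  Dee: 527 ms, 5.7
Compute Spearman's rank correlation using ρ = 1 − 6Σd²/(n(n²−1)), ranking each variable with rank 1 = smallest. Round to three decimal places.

Ranks of variable 1: 4, 5, 2, 1, 3, 7, 6
Ranks of variable 2: 7, 5, 3, 1, 6, 4, 2
d = r₁ − r₂: -3, 0, -1, 0, -3, 3, 4
d²: 9, 0, 1, 0, 9, 9, 16; Σd² = 44
ρ = 1 − 6·44/(7·48) = 1 − 264/336 = 0.214

0.214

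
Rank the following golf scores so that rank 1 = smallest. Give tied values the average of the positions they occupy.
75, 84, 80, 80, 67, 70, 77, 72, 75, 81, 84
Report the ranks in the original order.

Sorted (ascending): 67, 70, 72, 75, 75, 77, 80, 80, 81, 84, 84
The 2 values of 75 occupy positions 4–5 → average rank (4+5)/2 = 4.5.
The 2 values of 80 occupy positions 7–8 → average rank (7+8)/2 = 7.5.
The 2 values of 84 occupy positions 10–11 → average rank (10+11)/2 = 10.5.

4.5, 10.5, 7.5, 7.5, 1, 2, 6, 3, 4.5, 9, 10.5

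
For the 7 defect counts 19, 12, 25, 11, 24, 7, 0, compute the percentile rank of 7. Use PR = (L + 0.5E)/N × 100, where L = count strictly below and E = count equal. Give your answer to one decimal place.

21.4

N = 7.
Strictly below 7: 1. Equal to 7: 1.
PR = (1 + 0.5·1)/7 × 100 = 21.4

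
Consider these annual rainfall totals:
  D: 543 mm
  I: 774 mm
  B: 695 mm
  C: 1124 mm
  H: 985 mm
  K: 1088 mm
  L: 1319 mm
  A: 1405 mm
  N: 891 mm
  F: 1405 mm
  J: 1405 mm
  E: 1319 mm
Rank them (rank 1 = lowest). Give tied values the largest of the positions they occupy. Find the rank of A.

Sorted (ascending): 543, 695, 774, 891, 985, 1088, 1124, 1319, 1319, 1405, 1405, 1405
The 2 values of 1319 occupy positions 8–9 → each gets rank 9.
The 3 values of 1405 occupy positions 10–12 → each gets rank 12.
A has value 1405 mm → rank 12.

12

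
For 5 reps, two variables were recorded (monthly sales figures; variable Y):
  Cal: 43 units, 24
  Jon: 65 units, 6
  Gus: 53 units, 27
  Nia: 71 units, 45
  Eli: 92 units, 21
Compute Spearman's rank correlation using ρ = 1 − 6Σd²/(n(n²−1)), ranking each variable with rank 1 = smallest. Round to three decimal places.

Ranks of variable 1: 1, 3, 2, 4, 5
Ranks of variable 2: 3, 1, 4, 5, 2
d = r₁ − r₂: -2, 2, -2, -1, 3
d²: 4, 4, 4, 1, 9; Σd² = 22
ρ = 1 − 6·22/(5·24) = 1 − 132/120 = -0.100

-0.100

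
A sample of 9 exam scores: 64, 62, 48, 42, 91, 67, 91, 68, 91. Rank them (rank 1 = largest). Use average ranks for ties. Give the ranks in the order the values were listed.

Sorted (descending): 91, 91, 91, 68, 67, 64, 62, 48, 42
The 3 values of 91 occupy positions 1–3 → average rank 2.

6, 7, 8, 9, 2, 5, 2, 4, 2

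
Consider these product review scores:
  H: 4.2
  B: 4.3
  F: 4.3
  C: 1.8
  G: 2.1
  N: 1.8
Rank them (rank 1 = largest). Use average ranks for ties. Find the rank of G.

4

Sorted (descending): 4.3, 4.3, 4.2, 2.1, 1.8, 1.8
The 2 values of 4.3 occupy positions 1–2 → average rank (1+2)/2 = 1.5.
The 2 values of 1.8 occupy positions 5–6 → average rank (5+6)/2 = 5.5.
G has value 2.1 → rank 4.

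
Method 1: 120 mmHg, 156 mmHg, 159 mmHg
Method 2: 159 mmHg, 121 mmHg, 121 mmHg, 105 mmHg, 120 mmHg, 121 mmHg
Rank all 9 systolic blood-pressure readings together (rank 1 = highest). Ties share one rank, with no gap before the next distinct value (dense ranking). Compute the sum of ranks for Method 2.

Sorted (descending): 159, 159, 156, 121, 121, 121, 120, 120, 105
The 2 values of 159 share dense rank 1.
The 3 values of 121 share dense rank 3.
The 2 values of 120 share dense rank 4.
Remaining distinct values take the next consecutive integers.
Method 2 values → pooled ranks: 159→1, 121→3, 121→3, 105→5, 120→4, 121→3
Rank sum = 1 + 3 + 3 + 5 + 4 + 3 = 19

19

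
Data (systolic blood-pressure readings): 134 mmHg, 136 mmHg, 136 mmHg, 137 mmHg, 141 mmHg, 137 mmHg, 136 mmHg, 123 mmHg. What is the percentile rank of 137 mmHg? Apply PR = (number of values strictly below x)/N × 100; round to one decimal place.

N = 8.
Strictly below 137: 5. Equal to 137: 2.
PR = 5/8 × 100 = 62.5

62.5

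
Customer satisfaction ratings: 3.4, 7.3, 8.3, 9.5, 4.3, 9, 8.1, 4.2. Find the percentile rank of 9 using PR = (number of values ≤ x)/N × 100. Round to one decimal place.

87.5

N = 8.
Strictly below 9: 6. Equal to 9: 1.
PR = 7/8 × 100 = 87.5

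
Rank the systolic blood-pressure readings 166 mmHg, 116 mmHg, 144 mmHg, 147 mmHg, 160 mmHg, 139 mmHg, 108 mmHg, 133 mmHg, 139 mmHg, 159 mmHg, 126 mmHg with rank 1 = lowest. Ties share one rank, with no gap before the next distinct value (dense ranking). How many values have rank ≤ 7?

Sorted (ascending): 108, 116, 126, 133, 139, 139, 144, 147, 159, 160, 166
The 2 values of 139 share dense rank 5.
Remaining distinct values take the next consecutive integers.
Ranks ≤ 7: {1, 2, 3, 4, 5, 5, 6, 7} → 8 values.

8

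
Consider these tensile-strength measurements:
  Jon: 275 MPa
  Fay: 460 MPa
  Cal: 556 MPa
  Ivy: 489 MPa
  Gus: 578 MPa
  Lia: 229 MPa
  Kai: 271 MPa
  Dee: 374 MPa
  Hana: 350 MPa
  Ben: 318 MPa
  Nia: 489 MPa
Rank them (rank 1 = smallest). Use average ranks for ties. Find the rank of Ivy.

8.5

Sorted (ascending): 229, 271, 275, 318, 350, 374, 460, 489, 489, 556, 578
The 2 values of 489 occupy positions 8–9 → average rank (8+9)/2 = 8.5.
Ivy has value 489 MPa → rank 8.5.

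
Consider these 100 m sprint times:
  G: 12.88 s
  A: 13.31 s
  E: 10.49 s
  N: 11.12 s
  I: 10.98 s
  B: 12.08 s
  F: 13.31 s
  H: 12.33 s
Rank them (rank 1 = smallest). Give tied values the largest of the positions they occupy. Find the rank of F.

Sorted (ascending): 10.49, 10.98, 11.12, 12.08, 12.33, 12.88, 13.31, 13.31
The 2 values of 13.31 occupy positions 7–8 → each gets rank 8.
F has value 13.31 s → rank 8.

8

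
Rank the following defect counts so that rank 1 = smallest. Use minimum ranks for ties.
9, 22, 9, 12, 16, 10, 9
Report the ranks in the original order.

1, 7, 1, 5, 6, 4, 1

Sorted (ascending): 9, 9, 9, 10, 12, 16, 22
The 3 values of 9 occupy positions 1–3 → each gets rank 1.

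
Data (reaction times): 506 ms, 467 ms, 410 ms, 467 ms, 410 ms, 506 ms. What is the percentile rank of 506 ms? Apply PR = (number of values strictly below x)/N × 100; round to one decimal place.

N = 6.
Strictly below 506: 4. Equal to 506: 2.
PR = 4/6 × 100 = 66.7

66.7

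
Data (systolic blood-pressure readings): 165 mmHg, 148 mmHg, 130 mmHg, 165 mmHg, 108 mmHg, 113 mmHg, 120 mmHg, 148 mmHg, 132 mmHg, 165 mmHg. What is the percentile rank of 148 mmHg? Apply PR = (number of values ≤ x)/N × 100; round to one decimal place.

N = 10.
Strictly below 148: 5. Equal to 148: 2.
PR = 7/10 × 100 = 70.0

70.0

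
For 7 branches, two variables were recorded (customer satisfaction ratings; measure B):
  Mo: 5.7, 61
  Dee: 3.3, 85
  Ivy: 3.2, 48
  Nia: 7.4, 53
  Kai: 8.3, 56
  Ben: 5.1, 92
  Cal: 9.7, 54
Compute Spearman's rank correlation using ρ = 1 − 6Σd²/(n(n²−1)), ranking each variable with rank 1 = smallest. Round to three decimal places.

-0.107

Ranks of variable 1: 4, 2, 1, 5, 6, 3, 7
Ranks of variable 2: 5, 6, 1, 2, 4, 7, 3
d = r₁ − r₂: -1, -4, 0, 3, 2, -4, 4
d²: 1, 16, 0, 9, 4, 16, 16; Σd² = 62
ρ = 1 − 6·62/(7·48) = 1 − 372/336 = -0.107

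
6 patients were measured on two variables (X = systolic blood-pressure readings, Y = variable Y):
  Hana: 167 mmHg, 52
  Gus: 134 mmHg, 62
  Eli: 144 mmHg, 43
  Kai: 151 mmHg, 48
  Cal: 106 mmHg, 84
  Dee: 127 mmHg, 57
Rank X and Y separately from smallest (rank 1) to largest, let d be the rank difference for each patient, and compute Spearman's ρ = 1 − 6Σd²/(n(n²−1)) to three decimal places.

Ranks of variable 1: 6, 3, 4, 5, 1, 2
Ranks of variable 2: 3, 5, 1, 2, 6, 4
d = r₁ − r₂: 3, -2, 3, 3, -5, -2
d²: 9, 4, 9, 9, 25, 4; Σd² = 60
ρ = 1 − 6·60/(6·35) = 1 − 360/210 = -0.714

-0.714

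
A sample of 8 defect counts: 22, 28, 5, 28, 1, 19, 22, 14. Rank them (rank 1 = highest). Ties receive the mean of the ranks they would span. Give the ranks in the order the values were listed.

Sorted (descending): 28, 28, 22, 22, 19, 14, 5, 1
The 2 values of 28 occupy positions 1–2 → average rank (1+2)/2 = 1.5.
The 2 values of 22 occupy positions 3–4 → average rank (3+4)/2 = 3.5.

3.5, 1.5, 7, 1.5, 8, 5, 3.5, 6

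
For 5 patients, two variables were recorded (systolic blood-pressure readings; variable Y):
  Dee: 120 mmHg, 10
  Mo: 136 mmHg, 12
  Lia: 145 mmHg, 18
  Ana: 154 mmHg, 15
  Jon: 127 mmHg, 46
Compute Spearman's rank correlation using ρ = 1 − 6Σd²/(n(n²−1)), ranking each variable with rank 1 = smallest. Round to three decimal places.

Ranks of variable 1: 1, 3, 4, 5, 2
Ranks of variable 2: 1, 2, 4, 3, 5
d = r₁ − r₂: 0, 1, 0, 2, -3
d²: 0, 1, 0, 4, 9; Σd² = 14
ρ = 1 − 6·14/(5·24) = 1 − 84/120 = 0.300

0.300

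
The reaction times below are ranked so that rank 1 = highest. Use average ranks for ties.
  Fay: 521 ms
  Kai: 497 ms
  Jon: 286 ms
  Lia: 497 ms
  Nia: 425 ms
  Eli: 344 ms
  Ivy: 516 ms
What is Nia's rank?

Sorted (descending): 521, 516, 497, 497, 425, 344, 286
The 2 values of 497 occupy positions 3–4 → average rank (3+4)/2 = 3.5.
Nia has value 425 ms → rank 5.

5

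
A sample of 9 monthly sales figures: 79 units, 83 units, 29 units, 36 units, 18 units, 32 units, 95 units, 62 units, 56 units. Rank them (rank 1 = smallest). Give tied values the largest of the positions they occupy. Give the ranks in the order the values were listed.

7, 8, 2, 4, 1, 3, 9, 6, 5

Sorted (ascending): 18, 29, 32, 36, 56, 62, 79, 83, 95
No ties — each value takes its position as its rank.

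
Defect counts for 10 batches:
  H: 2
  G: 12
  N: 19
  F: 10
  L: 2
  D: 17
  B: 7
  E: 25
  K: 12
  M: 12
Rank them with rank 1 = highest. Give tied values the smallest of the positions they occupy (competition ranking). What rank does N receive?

2

Sorted (descending): 25, 19, 17, 12, 12, 12, 10, 7, 2, 2
The 3 values of 12 occupy positions 4–6 → each gets rank 4.
The 2 values of 2 occupy positions 9–10 → each gets rank 9.
N has value 19 → rank 2.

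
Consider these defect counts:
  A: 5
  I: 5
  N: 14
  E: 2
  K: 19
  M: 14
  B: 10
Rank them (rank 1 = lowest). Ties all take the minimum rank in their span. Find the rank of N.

5

Sorted (ascending): 2, 5, 5, 10, 14, 14, 19
The 2 values of 5 occupy positions 2–3 → each gets rank 2.
The 2 values of 14 occupy positions 5–6 → each gets rank 5.
N has value 14 → rank 5.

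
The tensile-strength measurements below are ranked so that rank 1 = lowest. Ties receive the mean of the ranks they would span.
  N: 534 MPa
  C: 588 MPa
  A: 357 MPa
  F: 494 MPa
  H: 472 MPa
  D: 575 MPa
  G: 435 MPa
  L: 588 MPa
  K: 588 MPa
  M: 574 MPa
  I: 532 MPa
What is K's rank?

10

Sorted (ascending): 357, 435, 472, 494, 532, 534, 574, 575, 588, 588, 588
The 3 values of 588 occupy positions 9–11 → average rank 10.
K has value 588 MPa → rank 10.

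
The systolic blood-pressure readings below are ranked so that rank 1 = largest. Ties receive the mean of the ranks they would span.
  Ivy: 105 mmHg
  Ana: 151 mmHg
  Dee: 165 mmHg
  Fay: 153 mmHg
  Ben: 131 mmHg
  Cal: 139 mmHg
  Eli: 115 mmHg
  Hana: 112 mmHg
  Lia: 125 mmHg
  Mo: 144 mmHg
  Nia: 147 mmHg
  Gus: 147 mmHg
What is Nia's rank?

4.5

Sorted (descending): 165, 153, 151, 147, 147, 144, 139, 131, 125, 115, 112, 105
The 2 values of 147 occupy positions 4–5 → average rank (4+5)/2 = 4.5.
Nia has value 147 mmHg → rank 4.5.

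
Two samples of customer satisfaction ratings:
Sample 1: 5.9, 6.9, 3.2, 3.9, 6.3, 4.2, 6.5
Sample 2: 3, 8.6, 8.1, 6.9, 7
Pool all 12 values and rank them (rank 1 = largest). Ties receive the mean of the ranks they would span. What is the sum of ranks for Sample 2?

Sorted (descending): 8.6, 8.1, 7, 6.9, 6.9, 6.5, 6.3, 5.9, 4.2, 3.9, 3.2, 3
The 2 values of 6.9 occupy positions 4–5 → average rank (4+5)/2 = 4.5.
Sample 2 values → pooled ranks: 3→12, 8.6→1, 8.1→2, 6.9→4.5, 7→3
Rank sum = 12 + 1 + 2 + 4.5 + 3 = 22.5

22.5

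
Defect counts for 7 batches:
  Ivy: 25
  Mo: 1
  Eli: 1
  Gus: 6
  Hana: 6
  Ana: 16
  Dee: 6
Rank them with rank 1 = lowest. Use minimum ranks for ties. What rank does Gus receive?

3

Sorted (ascending): 1, 1, 6, 6, 6, 16, 25
The 2 values of 1 occupy positions 1–2 → each gets rank 1.
The 3 values of 6 occupy positions 3–5 → each gets rank 3.
Gus has value 6 → rank 3.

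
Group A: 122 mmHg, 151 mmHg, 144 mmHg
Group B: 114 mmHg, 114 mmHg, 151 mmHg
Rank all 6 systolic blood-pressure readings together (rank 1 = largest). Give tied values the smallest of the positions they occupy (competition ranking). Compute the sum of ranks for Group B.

11

Sorted (descending): 151, 151, 144, 122, 114, 114
The 2 values of 151 occupy positions 1–2 → each gets rank 1.
The 2 values of 114 occupy positions 5–6 → each gets rank 5.
Group B values → pooled ranks: 114→5, 114→5, 151→1
Rank sum = 5 + 5 + 1 = 11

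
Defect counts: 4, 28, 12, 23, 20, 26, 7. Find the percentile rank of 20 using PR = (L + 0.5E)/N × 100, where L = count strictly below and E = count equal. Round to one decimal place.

N = 7.
Strictly below 20: 3. Equal to 20: 1.
PR = (3 + 0.5·1)/7 × 100 = 50.0

50.0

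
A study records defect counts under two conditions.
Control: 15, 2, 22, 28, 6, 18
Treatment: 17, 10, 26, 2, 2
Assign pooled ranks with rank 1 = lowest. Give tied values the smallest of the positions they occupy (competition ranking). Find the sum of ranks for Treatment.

24

Sorted (ascending): 2, 2, 2, 6, 10, 15, 17, 18, 22, 26, 28
The 3 values of 2 occupy positions 1–3 → each gets rank 1.
Treatment values → pooled ranks: 17→7, 10→5, 26→10, 2→1, 2→1
Rank sum = 7 + 5 + 10 + 1 + 1 = 24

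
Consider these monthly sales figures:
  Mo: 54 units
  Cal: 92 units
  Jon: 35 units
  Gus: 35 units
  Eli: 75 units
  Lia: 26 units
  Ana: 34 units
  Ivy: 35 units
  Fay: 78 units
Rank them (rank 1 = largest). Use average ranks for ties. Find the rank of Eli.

Sorted (descending): 92, 78, 75, 54, 35, 35, 35, 34, 26
The 3 values of 35 occupy positions 5–7 → average rank 6.
Eli has value 75 units → rank 3.

3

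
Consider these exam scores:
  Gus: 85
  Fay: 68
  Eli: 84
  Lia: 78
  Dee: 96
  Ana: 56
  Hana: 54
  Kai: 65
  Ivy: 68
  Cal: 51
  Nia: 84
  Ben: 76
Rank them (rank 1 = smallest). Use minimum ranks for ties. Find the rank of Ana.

3

Sorted (ascending): 51, 54, 56, 65, 68, 68, 76, 78, 84, 84, 85, 96
The 2 values of 68 occupy positions 5–6 → each gets rank 5.
The 2 values of 84 occupy positions 9–10 → each gets rank 9.
Ana has value 56 → rank 3.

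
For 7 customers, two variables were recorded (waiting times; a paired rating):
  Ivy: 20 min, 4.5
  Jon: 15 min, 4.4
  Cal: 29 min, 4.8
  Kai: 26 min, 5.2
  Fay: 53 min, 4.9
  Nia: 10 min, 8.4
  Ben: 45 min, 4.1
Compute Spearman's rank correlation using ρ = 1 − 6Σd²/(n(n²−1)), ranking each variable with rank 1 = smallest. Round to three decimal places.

-0.250

Ranks of variable 1: 3, 2, 5, 4, 7, 1, 6
Ranks of variable 2: 3, 2, 4, 6, 5, 7, 1
d = r₁ − r₂: 0, 0, 1, -2, 2, -6, 5
d²: 0, 0, 1, 4, 4, 36, 25; Σd² = 70
ρ = 1 − 6·70/(7·48) = 1 − 420/336 = -0.250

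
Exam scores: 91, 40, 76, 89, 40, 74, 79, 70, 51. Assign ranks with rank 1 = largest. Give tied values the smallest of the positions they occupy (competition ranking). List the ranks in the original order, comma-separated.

Sorted (descending): 91, 89, 79, 76, 74, 70, 51, 40, 40
The 2 values of 40 occupy positions 8–9 → each gets rank 8.

1, 8, 4, 2, 8, 5, 3, 6, 7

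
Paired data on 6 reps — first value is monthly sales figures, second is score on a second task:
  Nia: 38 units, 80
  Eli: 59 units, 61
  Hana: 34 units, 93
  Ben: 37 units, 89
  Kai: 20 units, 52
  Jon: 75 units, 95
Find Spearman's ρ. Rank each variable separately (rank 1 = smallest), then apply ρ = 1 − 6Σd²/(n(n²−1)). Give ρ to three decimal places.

0.429

Ranks of variable 1: 4, 5, 2, 3, 1, 6
Ranks of variable 2: 3, 2, 5, 4, 1, 6
d = r₁ − r₂: 1, 3, -3, -1, 0, 0
d²: 1, 9, 9, 1, 0, 0; Σd² = 20
ρ = 1 − 6·20/(6·35) = 1 − 120/210 = 0.429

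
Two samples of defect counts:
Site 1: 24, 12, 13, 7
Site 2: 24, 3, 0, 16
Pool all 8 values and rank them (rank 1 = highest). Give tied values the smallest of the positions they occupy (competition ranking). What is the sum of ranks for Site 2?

19

Sorted (descending): 24, 24, 16, 13, 12, 7, 3, 0
The 2 values of 24 occupy positions 1–2 → each gets rank 1.
Site 2 values → pooled ranks: 24→1, 3→7, 0→8, 16→3
Rank sum = 1 + 7 + 8 + 3 = 19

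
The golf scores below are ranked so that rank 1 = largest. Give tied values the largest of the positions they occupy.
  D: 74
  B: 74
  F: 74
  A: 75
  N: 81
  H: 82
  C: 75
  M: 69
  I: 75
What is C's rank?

Sorted (descending): 82, 81, 75, 75, 75, 74, 74, 74, 69
The 3 values of 75 occupy positions 3–5 → each gets rank 5.
The 3 values of 74 occupy positions 6–8 → each gets rank 8.
C has value 75 → rank 5.

5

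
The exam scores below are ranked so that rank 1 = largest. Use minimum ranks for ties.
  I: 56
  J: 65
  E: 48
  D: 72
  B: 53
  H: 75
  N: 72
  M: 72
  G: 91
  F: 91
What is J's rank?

Sorted (descending): 91, 91, 75, 72, 72, 72, 65, 56, 53, 48
The 2 values of 91 occupy positions 1–2 → each gets rank 1.
The 3 values of 72 occupy positions 4–6 → each gets rank 4.
J has value 65 → rank 7.

7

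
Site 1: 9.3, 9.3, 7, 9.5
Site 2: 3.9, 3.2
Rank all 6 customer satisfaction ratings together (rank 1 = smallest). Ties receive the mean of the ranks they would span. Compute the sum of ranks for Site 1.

Sorted (ascending): 3.2, 3.9, 7, 9.3, 9.3, 9.5
The 2 values of 9.3 occupy positions 4–5 → average rank (4+5)/2 = 4.5.
Site 1 values → pooled ranks: 9.3→4.5, 9.3→4.5, 7→3, 9.5→6
Rank sum = 4.5 + 4.5 + 3 + 6 = 18

18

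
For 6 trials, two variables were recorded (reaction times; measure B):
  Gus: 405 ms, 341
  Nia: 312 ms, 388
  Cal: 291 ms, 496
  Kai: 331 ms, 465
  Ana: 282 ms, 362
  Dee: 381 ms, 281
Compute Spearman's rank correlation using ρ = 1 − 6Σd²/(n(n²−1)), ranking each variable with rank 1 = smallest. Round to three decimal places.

-0.543

Ranks of variable 1: 6, 3, 2, 4, 1, 5
Ranks of variable 2: 2, 4, 6, 5, 3, 1
d = r₁ − r₂: 4, -1, -4, -1, -2, 4
d²: 16, 1, 16, 1, 4, 16; Σd² = 54
ρ = 1 − 6·54/(6·35) = 1 − 324/210 = -0.543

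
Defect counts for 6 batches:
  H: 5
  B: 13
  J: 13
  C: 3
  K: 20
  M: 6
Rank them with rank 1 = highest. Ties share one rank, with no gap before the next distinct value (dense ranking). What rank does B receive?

Sorted (descending): 20, 13, 13, 6, 5, 3
The 2 values of 13 share dense rank 2.
Remaining distinct values take the next consecutive integers.
B has value 13 → rank 2.

2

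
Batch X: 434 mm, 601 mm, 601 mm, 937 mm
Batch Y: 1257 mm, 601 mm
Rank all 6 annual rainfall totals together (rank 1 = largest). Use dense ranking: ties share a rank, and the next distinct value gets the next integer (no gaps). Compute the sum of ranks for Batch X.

Sorted (descending): 1257, 937, 601, 601, 601, 434
The 3 values of 601 share dense rank 3.
Remaining distinct values take the next consecutive integers.
Batch X values → pooled ranks: 434→4, 601→3, 601→3, 937→2
Rank sum = 4 + 3 + 3 + 2 = 12

12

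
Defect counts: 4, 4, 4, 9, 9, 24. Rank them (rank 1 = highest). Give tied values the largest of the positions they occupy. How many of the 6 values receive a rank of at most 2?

Sorted (descending): 24, 9, 9, 4, 4, 4
The 2 values of 9 occupy positions 2–3 → each gets rank 3.
The 3 values of 4 occupy positions 4–6 → each gets rank 6.
Ranks ≤ 2: {1} → 1 value.

1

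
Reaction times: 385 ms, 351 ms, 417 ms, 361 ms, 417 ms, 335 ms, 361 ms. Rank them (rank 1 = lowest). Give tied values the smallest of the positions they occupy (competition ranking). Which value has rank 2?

351

Sorted (ascending): 335, 351, 361, 361, 385, 417, 417
The 2 values of 361 occupy positions 3–4 → each gets rank 3.
The 2 values of 417 occupy positions 6–7 → each gets rank 6.
Rank 2 → value 351.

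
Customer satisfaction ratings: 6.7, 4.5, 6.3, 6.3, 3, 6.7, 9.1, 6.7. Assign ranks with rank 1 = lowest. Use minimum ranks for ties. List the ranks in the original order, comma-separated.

Sorted (ascending): 3, 4.5, 6.3, 6.3, 6.7, 6.7, 6.7, 9.1
The 2 values of 6.3 occupy positions 3–4 → each gets rank 3.
The 3 values of 6.7 occupy positions 5–7 → each gets rank 5.

5, 2, 3, 3, 1, 5, 8, 5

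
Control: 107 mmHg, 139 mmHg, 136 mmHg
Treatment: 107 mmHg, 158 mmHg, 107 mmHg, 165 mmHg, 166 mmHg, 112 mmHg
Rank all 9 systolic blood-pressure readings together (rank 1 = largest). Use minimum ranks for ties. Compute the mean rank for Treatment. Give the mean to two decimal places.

Sorted (descending): 166, 165, 158, 139, 136, 112, 107, 107, 107
The 3 values of 107 occupy positions 7–9 → each gets rank 7.
Treatment values → pooled ranks: 107→7, 158→3, 107→7, 165→2, 166→1, 112→6
Mean rank = (7 + 3 + 7 + 2 + 1 + 6) / 6 = 4.33

4.33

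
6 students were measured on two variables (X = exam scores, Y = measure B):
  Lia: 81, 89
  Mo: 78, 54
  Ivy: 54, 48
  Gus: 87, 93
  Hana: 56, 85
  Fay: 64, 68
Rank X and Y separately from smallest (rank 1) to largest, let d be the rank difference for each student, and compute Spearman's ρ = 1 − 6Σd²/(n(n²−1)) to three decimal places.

0.771

Ranks of variable 1: 5, 4, 1, 6, 2, 3
Ranks of variable 2: 5, 2, 1, 6, 4, 3
d = r₁ − r₂: 0, 2, 0, 0, -2, 0
d²: 0, 4, 0, 0, 4, 0; Σd² = 8
ρ = 1 − 6·8/(6·35) = 1 − 48/210 = 0.771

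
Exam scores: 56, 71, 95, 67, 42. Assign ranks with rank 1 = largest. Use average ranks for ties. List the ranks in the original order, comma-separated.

Sorted (descending): 95, 71, 67, 56, 42
No ties — each value takes its position as its rank.

4, 2, 1, 3, 5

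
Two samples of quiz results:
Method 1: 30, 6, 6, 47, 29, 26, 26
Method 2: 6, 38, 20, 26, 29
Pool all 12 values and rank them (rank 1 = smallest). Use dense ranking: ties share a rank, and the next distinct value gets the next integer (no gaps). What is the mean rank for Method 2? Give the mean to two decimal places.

Sorted (ascending): 6, 6, 6, 20, 26, 26, 26, 29, 29, 30, 38, 47
The 3 values of 6 share dense rank 1.
The 3 values of 26 share dense rank 3.
The 2 values of 29 share dense rank 4.
Remaining distinct values take the next consecutive integers.
Method 2 values → pooled ranks: 6→1, 38→6, 20→2, 26→3, 29→4
Mean rank = (1 + 6 + 2 + 3 + 4) / 5 = 3.20

3.20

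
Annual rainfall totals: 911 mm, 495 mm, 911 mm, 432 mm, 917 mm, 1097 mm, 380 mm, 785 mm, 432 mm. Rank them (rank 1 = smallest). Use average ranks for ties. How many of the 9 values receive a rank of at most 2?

Sorted (ascending): 380, 432, 432, 495, 785, 911, 911, 917, 1097
The 2 values of 432 occupy positions 2–3 → average rank (2+3)/2 = 2.5.
The 2 values of 911 occupy positions 6–7 → average rank (6+7)/2 = 6.5.
Ranks ≤ 2: {1} → 1 value.

1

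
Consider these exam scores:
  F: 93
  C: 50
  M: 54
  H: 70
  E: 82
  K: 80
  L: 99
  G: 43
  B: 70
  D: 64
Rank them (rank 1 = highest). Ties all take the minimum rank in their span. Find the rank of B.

Sorted (descending): 99, 93, 82, 80, 70, 70, 64, 54, 50, 43
The 2 values of 70 occupy positions 5–6 → each gets rank 5.
B has value 70 → rank 5.

5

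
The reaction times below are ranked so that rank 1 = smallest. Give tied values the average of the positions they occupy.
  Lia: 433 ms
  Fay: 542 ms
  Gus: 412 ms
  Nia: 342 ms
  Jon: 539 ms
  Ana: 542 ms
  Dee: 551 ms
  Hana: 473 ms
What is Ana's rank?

6.5

Sorted (ascending): 342, 412, 433, 473, 539, 542, 542, 551
The 2 values of 542 occupy positions 6–7 → average rank (6+7)/2 = 6.5.
Ana has value 542 ms → rank 6.5.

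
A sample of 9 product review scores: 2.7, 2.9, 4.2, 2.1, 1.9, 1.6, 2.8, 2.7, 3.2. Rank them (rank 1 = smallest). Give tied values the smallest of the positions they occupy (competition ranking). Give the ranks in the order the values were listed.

4, 7, 9, 3, 2, 1, 6, 4, 8

Sorted (ascending): 1.6, 1.9, 2.1, 2.7, 2.7, 2.8, 2.9, 3.2, 4.2
The 2 values of 2.7 occupy positions 4–5 → each gets rank 4.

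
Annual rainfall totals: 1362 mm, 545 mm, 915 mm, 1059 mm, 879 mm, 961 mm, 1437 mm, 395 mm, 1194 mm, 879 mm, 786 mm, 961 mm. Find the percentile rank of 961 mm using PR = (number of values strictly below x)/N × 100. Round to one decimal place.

N = 12.
Strictly below 961: 6. Equal to 961: 2.
PR = 6/12 × 100 = 50.0

50.0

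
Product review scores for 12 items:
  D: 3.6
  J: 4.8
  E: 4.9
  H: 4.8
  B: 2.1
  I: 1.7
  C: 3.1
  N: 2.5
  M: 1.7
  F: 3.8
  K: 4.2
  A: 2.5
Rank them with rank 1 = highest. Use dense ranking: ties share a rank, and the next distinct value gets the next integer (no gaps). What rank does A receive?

Sorted (descending): 4.9, 4.8, 4.8, 4.2, 3.8, 3.6, 3.1, 2.5, 2.5, 2.1, 1.7, 1.7
The 2 values of 4.8 share dense rank 2.
The 2 values of 2.5 share dense rank 7.
The 2 values of 1.7 share dense rank 9.
Remaining distinct values take the next consecutive integers.
A has value 2.5 → rank 7.

7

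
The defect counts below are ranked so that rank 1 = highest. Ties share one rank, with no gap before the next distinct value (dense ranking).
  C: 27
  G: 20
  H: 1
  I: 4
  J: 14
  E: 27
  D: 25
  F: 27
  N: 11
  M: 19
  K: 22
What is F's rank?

Sorted (descending): 27, 27, 27, 25, 22, 20, 19, 14, 11, 4, 1
The 3 values of 27 share dense rank 1.
Remaining distinct values take the next consecutive integers.
F has value 27 → rank 1.

1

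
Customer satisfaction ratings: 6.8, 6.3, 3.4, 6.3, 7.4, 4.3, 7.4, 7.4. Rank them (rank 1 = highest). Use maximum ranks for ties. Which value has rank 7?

Sorted (descending): 7.4, 7.4, 7.4, 6.8, 6.3, 6.3, 4.3, 3.4
The 3 values of 7.4 occupy positions 1–3 → each gets rank 3.
The 2 values of 6.3 occupy positions 5–6 → each gets rank 6.
Rank 7 → value 4.3.

4.3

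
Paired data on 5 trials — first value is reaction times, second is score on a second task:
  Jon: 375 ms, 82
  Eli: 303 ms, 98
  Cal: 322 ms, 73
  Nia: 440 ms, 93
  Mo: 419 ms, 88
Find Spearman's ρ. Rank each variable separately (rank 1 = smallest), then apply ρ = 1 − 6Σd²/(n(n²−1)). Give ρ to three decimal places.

Ranks of variable 1: 3, 1, 2, 5, 4
Ranks of variable 2: 2, 5, 1, 4, 3
d = r₁ − r₂: 1, -4, 1, 1, 1
d²: 1, 16, 1, 1, 1; Σd² = 20
ρ = 1 − 6·20/(5·24) = 1 − 120/120 = 0.000

0.000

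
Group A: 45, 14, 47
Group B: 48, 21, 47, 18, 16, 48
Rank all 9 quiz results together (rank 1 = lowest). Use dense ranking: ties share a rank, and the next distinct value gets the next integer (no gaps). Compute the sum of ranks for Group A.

12

Sorted (ascending): 14, 16, 18, 21, 45, 47, 47, 48, 48
The 2 values of 47 share dense rank 6.
The 2 values of 48 share dense rank 7.
Remaining distinct values take the next consecutive integers.
Group A values → pooled ranks: 45→5, 14→1, 47→6
Rank sum = 5 + 1 + 6 = 12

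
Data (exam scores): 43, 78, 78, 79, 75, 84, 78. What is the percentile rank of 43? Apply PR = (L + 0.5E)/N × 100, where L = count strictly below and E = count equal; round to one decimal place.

7.1

N = 7.
Strictly below 43: 0. Equal to 43: 1.
PR = (0 + 0.5·1)/7 × 100 = 7.1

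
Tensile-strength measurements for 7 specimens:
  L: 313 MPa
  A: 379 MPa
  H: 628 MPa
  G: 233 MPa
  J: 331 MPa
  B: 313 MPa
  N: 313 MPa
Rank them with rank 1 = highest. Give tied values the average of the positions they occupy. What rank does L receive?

5

Sorted (descending): 628, 379, 331, 313, 313, 313, 233
The 3 values of 313 occupy positions 4–6 → average rank 5.
L has value 313 MPa → rank 5.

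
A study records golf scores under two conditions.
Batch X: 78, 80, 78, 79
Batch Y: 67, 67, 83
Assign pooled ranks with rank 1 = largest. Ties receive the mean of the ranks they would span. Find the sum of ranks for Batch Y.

14

Sorted (descending): 83, 80, 79, 78, 78, 67, 67
The 2 values of 78 occupy positions 4–5 → average rank (4+5)/2 = 4.5.
The 2 values of 67 occupy positions 6–7 → average rank (6+7)/2 = 6.5.
Batch Y values → pooled ranks: 67→6.5, 67→6.5, 83→1
Rank sum = 6.5 + 6.5 + 1 = 14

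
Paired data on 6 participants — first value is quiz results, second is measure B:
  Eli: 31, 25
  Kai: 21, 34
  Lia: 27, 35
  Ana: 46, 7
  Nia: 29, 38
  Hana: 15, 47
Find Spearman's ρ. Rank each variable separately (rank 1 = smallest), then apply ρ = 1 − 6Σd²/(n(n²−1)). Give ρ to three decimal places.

-0.771

Ranks of variable 1: 5, 2, 3, 6, 4, 1
Ranks of variable 2: 2, 3, 4, 1, 5, 6
d = r₁ − r₂: 3, -1, -1, 5, -1, -5
d²: 9, 1, 1, 25, 1, 25; Σd² = 62
ρ = 1 − 6·62/(6·35) = 1 − 372/210 = -0.771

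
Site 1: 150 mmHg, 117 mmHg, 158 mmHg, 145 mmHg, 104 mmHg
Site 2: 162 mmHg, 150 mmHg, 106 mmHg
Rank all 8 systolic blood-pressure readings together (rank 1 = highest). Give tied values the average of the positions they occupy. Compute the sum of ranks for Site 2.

Sorted (descending): 162, 158, 150, 150, 145, 117, 106, 104
The 2 values of 150 occupy positions 3–4 → average rank (3+4)/2 = 3.5.
Site 2 values → pooled ranks: 162→1, 150→3.5, 106→7
Rank sum = 1 + 3.5 + 7 = 11.5

11.5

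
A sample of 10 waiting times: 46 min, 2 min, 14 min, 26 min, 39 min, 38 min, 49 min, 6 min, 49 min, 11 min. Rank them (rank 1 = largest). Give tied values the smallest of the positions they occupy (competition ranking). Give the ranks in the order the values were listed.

3, 10, 7, 6, 4, 5, 1, 9, 1, 8

Sorted (descending): 49, 49, 46, 39, 38, 26, 14, 11, 6, 2
The 2 values of 49 occupy positions 1–2 → each gets rank 1.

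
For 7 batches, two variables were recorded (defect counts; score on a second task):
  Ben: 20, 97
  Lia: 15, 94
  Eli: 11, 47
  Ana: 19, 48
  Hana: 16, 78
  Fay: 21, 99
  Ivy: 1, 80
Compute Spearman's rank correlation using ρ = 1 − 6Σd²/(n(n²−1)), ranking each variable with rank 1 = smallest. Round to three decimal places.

0.571

Ranks of variable 1: 6, 3, 2, 5, 4, 7, 1
Ranks of variable 2: 6, 5, 1, 2, 3, 7, 4
d = r₁ − r₂: 0, -2, 1, 3, 1, 0, -3
d²: 0, 4, 1, 9, 1, 0, 9; Σd² = 24
ρ = 1 − 6·24/(7·48) = 1 − 144/336 = 0.571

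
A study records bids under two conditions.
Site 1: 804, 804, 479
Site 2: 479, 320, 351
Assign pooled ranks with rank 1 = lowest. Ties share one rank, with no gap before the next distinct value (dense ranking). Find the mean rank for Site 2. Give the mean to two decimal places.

2.00

Sorted (ascending): 320, 351, 479, 479, 804, 804
The 2 values of 479 share dense rank 3.
The 2 values of 804 share dense rank 4.
Remaining distinct values take the next consecutive integers.
Site 2 values → pooled ranks: 479→3, 320→1, 351→2
Mean rank = (3 + 1 + 2) / 3 = 2.00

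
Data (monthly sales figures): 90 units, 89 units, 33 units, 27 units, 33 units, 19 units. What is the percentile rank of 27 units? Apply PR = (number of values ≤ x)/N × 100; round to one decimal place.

33.3

N = 6.
Strictly below 27: 1. Equal to 27: 1.
PR = 2/6 × 100 = 33.3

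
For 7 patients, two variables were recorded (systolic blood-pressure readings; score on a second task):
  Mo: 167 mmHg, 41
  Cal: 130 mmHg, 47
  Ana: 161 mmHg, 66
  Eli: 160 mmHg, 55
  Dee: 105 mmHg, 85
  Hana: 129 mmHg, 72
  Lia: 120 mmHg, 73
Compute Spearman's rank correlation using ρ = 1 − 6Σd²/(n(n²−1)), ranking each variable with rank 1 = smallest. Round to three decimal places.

Ranks of variable 1: 7, 4, 6, 5, 1, 3, 2
Ranks of variable 2: 1, 2, 4, 3, 7, 5, 6
d = r₁ − r₂: 6, 2, 2, 2, -6, -2, -4
d²: 36, 4, 4, 4, 36, 4, 16; Σd² = 104
ρ = 1 − 6·104/(7·48) = 1 − 624/336 = -0.857

-0.857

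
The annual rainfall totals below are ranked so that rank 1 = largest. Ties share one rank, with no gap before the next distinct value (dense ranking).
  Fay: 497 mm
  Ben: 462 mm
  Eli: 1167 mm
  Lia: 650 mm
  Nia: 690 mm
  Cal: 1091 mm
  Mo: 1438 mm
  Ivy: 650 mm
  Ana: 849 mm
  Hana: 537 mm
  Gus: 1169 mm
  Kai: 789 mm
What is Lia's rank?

Sorted (descending): 1438, 1169, 1167, 1091, 849, 789, 690, 650, 650, 537, 497, 462
The 2 values of 650 share dense rank 8.
Remaining distinct values take the next consecutive integers.
Lia has value 650 mm → rank 8.

8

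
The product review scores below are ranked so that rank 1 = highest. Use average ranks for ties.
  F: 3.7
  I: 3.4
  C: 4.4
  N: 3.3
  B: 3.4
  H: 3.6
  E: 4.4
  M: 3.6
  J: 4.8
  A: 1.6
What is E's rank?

Sorted (descending): 4.8, 4.4, 4.4, 3.7, 3.6, 3.6, 3.4, 3.4, 3.3, 1.6
The 2 values of 4.4 occupy positions 2–3 → average rank (2+3)/2 = 2.5.
The 2 values of 3.6 occupy positions 5–6 → average rank (5+6)/2 = 5.5.
The 2 values of 3.4 occupy positions 7–8 → average rank (7+8)/2 = 7.5.
E has value 4.4 → rank 2.5.

2.5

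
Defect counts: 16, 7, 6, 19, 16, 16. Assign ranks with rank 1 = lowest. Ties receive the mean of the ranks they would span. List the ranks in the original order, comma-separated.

Sorted (ascending): 6, 7, 16, 16, 16, 19
The 3 values of 16 occupy positions 3–5 → average rank 4.

4, 2, 1, 6, 4, 4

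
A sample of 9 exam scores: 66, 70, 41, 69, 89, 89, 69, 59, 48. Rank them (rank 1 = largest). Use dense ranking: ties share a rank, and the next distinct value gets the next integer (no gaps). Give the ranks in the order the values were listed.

Sorted (descending): 89, 89, 70, 69, 69, 66, 59, 48, 41
The 2 values of 89 share dense rank 1.
The 2 values of 69 share dense rank 3.
Remaining distinct values take the next consecutive integers.

4, 2, 7, 3, 1, 1, 3, 5, 6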